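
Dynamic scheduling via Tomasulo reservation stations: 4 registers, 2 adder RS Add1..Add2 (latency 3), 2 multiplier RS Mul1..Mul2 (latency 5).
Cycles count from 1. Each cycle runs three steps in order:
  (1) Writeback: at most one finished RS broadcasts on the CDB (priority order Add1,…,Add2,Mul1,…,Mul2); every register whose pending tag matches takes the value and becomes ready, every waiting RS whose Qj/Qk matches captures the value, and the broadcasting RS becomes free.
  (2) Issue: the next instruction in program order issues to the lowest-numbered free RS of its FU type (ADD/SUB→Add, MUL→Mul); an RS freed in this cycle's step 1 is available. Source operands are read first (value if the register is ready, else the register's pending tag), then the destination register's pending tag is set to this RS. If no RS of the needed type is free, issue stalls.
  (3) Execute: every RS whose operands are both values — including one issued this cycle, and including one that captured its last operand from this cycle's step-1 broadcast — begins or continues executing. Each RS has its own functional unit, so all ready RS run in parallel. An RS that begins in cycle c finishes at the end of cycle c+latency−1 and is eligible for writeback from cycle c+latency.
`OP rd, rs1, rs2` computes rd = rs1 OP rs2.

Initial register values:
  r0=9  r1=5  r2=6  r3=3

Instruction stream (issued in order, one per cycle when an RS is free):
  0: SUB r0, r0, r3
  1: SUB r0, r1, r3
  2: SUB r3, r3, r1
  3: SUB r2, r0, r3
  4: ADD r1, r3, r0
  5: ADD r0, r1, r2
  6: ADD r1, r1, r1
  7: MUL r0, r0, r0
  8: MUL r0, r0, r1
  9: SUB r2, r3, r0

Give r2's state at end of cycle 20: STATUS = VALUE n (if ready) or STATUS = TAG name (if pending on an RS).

cycle 1: issue SUB r0<-Add1 // r0:Add1,r1:5,r2:6,r3:3
cycle 2: issue SUB r0<-Add2 // r0:Add2,r1:5,r2:6,r3:3
cycle 3: stall // r0:Add2,r1:5,r2:6,r3:3
cycle 4: CDB Add1=6; issue SUB r3<-Add1 // r0:Add2,r1:5,r2:6,r3:Add1
cycle 5: CDB Add2=2; issue SUB r2<-Add2 // r0:2,r1:5,r2:Add2,r3:Add1
cycle 6: stall // r0:2,r1:5,r2:Add2,r3:Add1
cycle 7: CDB Add1=-2; issue ADD r1<-Add1 // r0:2,r1:Add1,r2:Add2,r3:-2
cycle 8: stall // r0:2,r1:Add1,r2:Add2,r3:-2
cycle 9: stall // r0:2,r1:Add1,r2:Add2,r3:-2
cycle 10: CDB Add1=0; issue ADD r0<-Add1 // r0:Add1,r1:0,r2:Add2,r3:-2
cycle 11: CDB Add2=4; issue ADD r1<-Add2 // r0:Add1,r1:Add2,r2:4,r3:-2
cycle 12: issue MUL r0<-Mul1 // r0:Mul1,r1:Add2,r2:4,r3:-2
cycle 13: issue MUL r0<-Mul2 // r0:Mul2,r1:Add2,r2:4,r3:-2
cycle 14: CDB Add1=4; issue SUB r2<-Add1 // r0:Mul2,r1:Add2,r2:Add1,r3:-2
cycle 15: CDB Add2=0 // r0:Mul2,r1:0,r2:Add1,r3:-2
cycle 16: - // r0:Mul2,r1:0,r2:Add1,r3:-2
cycle 17: - // r0:Mul2,r1:0,r2:Add1,r3:-2
cycle 18: - // r0:Mul2,r1:0,r2:Add1,r3:-2
cycle 19: CDB Mul1=16 // r0:Mul2,r1:0,r2:Add1,r3:-2
cycle 20: - // r0:Mul2,r1:0,r2:Add1,r3:-2

STATUS = TAG Add1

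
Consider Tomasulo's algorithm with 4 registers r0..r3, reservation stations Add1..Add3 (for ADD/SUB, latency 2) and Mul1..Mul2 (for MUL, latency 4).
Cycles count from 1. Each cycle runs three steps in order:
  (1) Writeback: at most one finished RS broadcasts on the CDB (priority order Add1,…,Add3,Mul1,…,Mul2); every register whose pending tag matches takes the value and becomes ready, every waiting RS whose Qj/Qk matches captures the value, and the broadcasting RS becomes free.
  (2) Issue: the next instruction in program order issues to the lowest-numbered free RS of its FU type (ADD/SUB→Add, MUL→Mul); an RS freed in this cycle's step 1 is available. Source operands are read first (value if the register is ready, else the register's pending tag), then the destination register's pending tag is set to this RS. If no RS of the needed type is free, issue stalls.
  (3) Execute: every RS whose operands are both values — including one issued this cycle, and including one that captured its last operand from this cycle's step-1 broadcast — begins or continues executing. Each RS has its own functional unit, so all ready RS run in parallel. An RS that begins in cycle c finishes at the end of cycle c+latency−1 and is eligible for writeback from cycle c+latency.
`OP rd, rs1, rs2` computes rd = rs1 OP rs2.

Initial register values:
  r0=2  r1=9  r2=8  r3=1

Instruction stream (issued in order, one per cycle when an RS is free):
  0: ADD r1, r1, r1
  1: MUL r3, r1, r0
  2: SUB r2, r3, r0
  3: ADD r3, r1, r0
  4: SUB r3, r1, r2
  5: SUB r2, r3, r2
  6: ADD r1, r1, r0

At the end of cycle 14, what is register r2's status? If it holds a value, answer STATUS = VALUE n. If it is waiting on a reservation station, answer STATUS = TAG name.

  c1: issue ADD r1<-Add1  regs: r0:2,r1:Add1,r2:8,r3:1
  c2: issue MUL r3<-Mul1  regs: r0:2,r1:Add1,r2:8,r3:Mul1
  c3: CDB Add1=18; issue SUB r2<-Add1  regs: r0:2,r1:18,r2:Add1,r3:Mul1
  c4: issue ADD r3<-Add2  regs: r0:2,r1:18,r2:Add1,r3:Add2
  c5: issue SUB r3<-Add3  regs: r0:2,r1:18,r2:Add1,r3:Add3
  c6: CDB Add2=20; issue SUB r2<-Add2  regs: r0:2,r1:18,r2:Add2,r3:Add3
  c7: CDB Mul1=36; stall  regs: r0:2,r1:18,r2:Add2,r3:Add3
  c8: stall  regs: r0:2,r1:18,r2:Add2,r3:Add3
  c9: CDB Add1=34; issue ADD r1<-Add1  regs: r0:2,r1:Add1,r2:Add2,r3:Add3
  c10: -  regs: r0:2,r1:Add1,r2:Add2,r3:Add3
  c11: CDB Add1=20  regs: r0:2,r1:20,r2:Add2,r3:Add3
  c12: CDB Add3=-16  regs: r0:2,r1:20,r2:Add2,r3:-16
  c13: -  regs: r0:2,r1:20,r2:Add2,r3:-16
  c14: CDB Add2=-50  regs: r0:2,r1:20,r2:-50,r3:-16

STATUS = VALUE -50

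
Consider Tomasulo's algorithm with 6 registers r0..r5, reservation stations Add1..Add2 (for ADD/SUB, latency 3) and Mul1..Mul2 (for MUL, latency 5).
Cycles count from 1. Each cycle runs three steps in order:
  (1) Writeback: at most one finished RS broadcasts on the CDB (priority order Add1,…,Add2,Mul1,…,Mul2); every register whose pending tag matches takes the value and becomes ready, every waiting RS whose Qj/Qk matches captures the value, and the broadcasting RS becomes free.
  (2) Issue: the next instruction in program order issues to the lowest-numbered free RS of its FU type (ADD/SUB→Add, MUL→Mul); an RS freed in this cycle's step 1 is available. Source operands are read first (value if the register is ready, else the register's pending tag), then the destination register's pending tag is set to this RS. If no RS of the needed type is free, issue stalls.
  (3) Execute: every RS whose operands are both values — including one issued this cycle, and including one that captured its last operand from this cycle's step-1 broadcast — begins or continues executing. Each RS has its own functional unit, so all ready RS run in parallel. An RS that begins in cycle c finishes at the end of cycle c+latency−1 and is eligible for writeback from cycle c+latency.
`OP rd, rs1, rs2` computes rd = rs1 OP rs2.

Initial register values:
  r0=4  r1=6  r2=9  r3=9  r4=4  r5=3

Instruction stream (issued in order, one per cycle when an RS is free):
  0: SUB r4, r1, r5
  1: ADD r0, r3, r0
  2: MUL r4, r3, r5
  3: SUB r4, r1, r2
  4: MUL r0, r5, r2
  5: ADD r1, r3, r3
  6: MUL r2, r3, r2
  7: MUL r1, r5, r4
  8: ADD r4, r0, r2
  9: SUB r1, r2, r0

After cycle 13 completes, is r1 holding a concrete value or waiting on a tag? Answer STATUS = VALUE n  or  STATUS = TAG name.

cycle 1: issue SUB r4<-Add1 // r0:4,r1:6,r2:9,r3:9,r4:Add1,r5:3
cycle 2: issue ADD r0<-Add2 // r0:Add2,r1:6,r2:9,r3:9,r4:Add1,r5:3
cycle 3: issue MUL r4<-Mul1 // r0:Add2,r1:6,r2:9,r3:9,r4:Mul1,r5:3
cycle 4: CDB Add1=3; issue SUB r4<-Add1 // r0:Add2,r1:6,r2:9,r3:9,r4:Add1,r5:3
cycle 5: CDB Add2=13; issue MUL r0<-Mul2 // r0:Mul2,r1:6,r2:9,r3:9,r4:Add1,r5:3
cycle 6: issue ADD r1<-Add2 // r0:Mul2,r1:Add2,r2:9,r3:9,r4:Add1,r5:3
cycle 7: CDB Add1=-3; stall // r0:Mul2,r1:Add2,r2:9,r3:9,r4:-3,r5:3
cycle 8: CDB Mul1=27; issue MUL r2<-Mul1 // r0:Mul2,r1:Add2,r2:Mul1,r3:9,r4:-3,r5:3
cycle 9: CDB Add2=18; stall // r0:Mul2,r1:18,r2:Mul1,r3:9,r4:-3,r5:3
cycle 10: CDB Mul2=27; issue MUL r1<-Mul2 // r0:27,r1:Mul2,r2:Mul1,r3:9,r4:-3,r5:3
cycle 11: issue ADD r4<-Add1 // r0:27,r1:Mul2,r2:Mul1,r3:9,r4:Add1,r5:3
cycle 12: issue SUB r1<-Add2 // r0:27,r1:Add2,r2:Mul1,r3:9,r4:Add1,r5:3
cycle 13: CDB Mul1=81 // r0:27,r1:Add2,r2:81,r3:9,r4:Add1,r5:3

STATUS = TAG Add2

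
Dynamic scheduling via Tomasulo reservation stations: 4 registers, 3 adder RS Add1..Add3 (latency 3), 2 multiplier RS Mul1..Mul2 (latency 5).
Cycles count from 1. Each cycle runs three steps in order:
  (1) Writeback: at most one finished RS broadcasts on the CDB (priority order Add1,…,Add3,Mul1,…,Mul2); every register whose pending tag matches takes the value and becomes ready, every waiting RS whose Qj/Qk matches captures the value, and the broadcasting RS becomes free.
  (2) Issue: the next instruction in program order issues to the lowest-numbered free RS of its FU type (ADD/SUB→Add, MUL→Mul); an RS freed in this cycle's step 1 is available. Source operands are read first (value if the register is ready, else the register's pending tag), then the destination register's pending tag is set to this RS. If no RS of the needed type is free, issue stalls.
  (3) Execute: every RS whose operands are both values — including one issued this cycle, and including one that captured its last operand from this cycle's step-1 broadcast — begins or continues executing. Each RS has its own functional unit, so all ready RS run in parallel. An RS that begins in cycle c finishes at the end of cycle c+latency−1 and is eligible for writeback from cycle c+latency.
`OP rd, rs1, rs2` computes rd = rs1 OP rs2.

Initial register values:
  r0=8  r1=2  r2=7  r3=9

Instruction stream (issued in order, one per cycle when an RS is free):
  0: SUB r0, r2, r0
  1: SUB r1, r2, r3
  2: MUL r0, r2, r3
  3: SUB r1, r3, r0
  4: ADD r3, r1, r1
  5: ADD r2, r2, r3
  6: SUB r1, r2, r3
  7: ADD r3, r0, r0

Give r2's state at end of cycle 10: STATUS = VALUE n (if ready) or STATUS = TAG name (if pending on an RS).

STATUS = TAG Add3

cycle 1: issue SUB r0<-Add1 // r0:Add1,r1:2,r2:7,r3:9
cycle 2: issue SUB r1<-Add2 // r0:Add1,r1:Add2,r2:7,r3:9
cycle 3: issue MUL r0<-Mul1 // r0:Mul1,r1:Add2,r2:7,r3:9
cycle 4: CDB Add1=-1; issue SUB r1<-Add1 // r0:Mul1,r1:Add1,r2:7,r3:9
cycle 5: CDB Add2=-2; issue ADD r3<-Add2 // r0:Mul1,r1:Add1,r2:7,r3:Add2
cycle 6: issue ADD r2<-Add3 // r0:Mul1,r1:Add1,r2:Add3,r3:Add2
cycle 7: stall // r0:Mul1,r1:Add1,r2:Add3,r3:Add2
cycle 8: CDB Mul1=63; stall // r0:63,r1:Add1,r2:Add3,r3:Add2
cycle 9: stall // r0:63,r1:Add1,r2:Add3,r3:Add2
cycle 10: stall // r0:63,r1:Add1,r2:Add3,r3:Add2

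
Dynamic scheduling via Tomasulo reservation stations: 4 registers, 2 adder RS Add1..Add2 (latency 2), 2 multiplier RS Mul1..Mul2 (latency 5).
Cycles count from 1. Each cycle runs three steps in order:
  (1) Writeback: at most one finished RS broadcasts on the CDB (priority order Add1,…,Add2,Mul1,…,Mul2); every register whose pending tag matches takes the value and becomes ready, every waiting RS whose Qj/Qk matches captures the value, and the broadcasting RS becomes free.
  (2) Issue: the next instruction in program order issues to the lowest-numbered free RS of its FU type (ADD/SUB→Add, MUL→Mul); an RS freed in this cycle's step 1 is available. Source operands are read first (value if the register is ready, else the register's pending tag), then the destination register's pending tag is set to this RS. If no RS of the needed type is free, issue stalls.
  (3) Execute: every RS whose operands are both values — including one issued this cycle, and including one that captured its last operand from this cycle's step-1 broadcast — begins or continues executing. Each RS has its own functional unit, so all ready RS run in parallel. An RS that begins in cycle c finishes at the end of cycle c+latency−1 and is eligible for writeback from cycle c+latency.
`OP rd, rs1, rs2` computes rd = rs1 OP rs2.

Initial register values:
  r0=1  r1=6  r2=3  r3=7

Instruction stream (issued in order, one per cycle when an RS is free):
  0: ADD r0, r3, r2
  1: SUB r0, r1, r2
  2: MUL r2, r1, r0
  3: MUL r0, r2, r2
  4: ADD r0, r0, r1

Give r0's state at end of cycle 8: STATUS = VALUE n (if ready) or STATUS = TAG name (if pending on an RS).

cycle 1: issue ADD r0<-Add1 // r0:Add1,r1:6,r2:3,r3:7
cycle 2: issue SUB r0<-Add2 // r0:Add2,r1:6,r2:3,r3:7
cycle 3: CDB Add1=10; issue MUL r2<-Mul1 // r0:Add2,r1:6,r2:Mul1,r3:7
cycle 4: CDB Add2=3; issue MUL r0<-Mul2 // r0:Mul2,r1:6,r2:Mul1,r3:7
cycle 5: issue ADD r0<-Add1 // r0:Add1,r1:6,r2:Mul1,r3:7
cycle 6: - // r0:Add1,r1:6,r2:Mul1,r3:7
cycle 7: - // r0:Add1,r1:6,r2:Mul1,r3:7
cycle 8: - // r0:Add1,r1:6,r2:Mul1,r3:7

STATUS = TAG Add1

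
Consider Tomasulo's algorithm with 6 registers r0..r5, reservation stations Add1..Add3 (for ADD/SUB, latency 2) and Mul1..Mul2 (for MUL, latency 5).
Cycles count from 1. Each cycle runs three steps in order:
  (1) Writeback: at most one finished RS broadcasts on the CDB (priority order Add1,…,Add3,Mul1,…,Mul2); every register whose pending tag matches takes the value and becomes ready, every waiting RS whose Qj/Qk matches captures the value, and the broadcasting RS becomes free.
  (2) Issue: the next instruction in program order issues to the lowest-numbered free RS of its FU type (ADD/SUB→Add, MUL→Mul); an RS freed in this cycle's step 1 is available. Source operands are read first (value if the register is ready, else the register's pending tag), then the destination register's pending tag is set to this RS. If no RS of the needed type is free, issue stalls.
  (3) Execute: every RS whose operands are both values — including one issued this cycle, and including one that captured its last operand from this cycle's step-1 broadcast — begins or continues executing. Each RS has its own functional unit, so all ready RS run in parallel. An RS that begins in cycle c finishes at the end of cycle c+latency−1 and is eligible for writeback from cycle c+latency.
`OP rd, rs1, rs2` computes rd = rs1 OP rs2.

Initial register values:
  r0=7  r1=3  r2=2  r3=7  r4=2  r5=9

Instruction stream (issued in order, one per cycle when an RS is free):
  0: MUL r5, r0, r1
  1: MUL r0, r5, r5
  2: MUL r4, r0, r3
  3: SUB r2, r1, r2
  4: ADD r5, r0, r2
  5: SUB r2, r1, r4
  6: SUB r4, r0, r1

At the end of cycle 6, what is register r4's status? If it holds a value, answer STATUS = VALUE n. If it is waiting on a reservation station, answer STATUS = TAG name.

STATUS = TAG Mul1

c1: issue MUL r5<-Mul1 | r0:7,r1:3,r2:2,r3:7,r4:2,r5:Mul1
c2: issue MUL r0<-Mul2 | r0:Mul2,r1:3,r2:2,r3:7,r4:2,r5:Mul1
c3: stall | r0:Mul2,r1:3,r2:2,r3:7,r4:2,r5:Mul1
c4: stall | r0:Mul2,r1:3,r2:2,r3:7,r4:2,r5:Mul1
c5: stall | r0:Mul2,r1:3,r2:2,r3:7,r4:2,r5:Mul1
c6: CDB Mul1=21; issue MUL r4<-Mul1 | r0:Mul2,r1:3,r2:2,r3:7,r4:Mul1,r5:21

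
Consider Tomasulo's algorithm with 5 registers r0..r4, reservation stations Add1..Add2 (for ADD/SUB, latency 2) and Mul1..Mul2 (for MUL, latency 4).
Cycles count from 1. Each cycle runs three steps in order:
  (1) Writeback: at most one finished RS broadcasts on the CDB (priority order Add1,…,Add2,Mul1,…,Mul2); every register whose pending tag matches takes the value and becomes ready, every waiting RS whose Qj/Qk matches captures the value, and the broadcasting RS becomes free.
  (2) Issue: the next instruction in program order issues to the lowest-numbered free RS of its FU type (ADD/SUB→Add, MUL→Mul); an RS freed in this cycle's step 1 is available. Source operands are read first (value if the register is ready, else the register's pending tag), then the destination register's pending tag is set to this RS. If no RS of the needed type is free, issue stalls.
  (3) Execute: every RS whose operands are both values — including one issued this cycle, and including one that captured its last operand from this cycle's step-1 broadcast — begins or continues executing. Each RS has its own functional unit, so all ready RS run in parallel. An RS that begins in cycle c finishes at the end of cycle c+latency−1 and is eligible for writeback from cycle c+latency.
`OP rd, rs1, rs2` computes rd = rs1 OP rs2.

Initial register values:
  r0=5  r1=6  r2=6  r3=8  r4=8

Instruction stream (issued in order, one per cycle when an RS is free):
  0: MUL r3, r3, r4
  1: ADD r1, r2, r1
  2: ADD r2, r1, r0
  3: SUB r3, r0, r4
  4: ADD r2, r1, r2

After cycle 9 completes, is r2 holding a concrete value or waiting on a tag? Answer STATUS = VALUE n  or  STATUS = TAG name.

c1: issue MUL r3<-Mul1 | r0:5,r1:6,r2:6,r3:Mul1,r4:8
c2: issue ADD r1<-Add1 | r0:5,r1:Add1,r2:6,r3:Mul1,r4:8
c3: issue ADD r2<-Add2 | r0:5,r1:Add1,r2:Add2,r3:Mul1,r4:8
c4: CDB Add1=12; issue SUB r3<-Add1 | r0:5,r1:12,r2:Add2,r3:Add1,r4:8
c5: CDB Mul1=64; stall | r0:5,r1:12,r2:Add2,r3:Add1,r4:8
c6: CDB Add1=-3; issue ADD r2<-Add1 | r0:5,r1:12,r2:Add1,r3:-3,r4:8
c7: CDB Add2=17 | r0:5,r1:12,r2:Add1,r3:-3,r4:8
c8: - | r0:5,r1:12,r2:Add1,r3:-3,r4:8
c9: CDB Add1=29 | r0:5,r1:12,r2:29,r3:-3,r4:8

STATUS = VALUE 29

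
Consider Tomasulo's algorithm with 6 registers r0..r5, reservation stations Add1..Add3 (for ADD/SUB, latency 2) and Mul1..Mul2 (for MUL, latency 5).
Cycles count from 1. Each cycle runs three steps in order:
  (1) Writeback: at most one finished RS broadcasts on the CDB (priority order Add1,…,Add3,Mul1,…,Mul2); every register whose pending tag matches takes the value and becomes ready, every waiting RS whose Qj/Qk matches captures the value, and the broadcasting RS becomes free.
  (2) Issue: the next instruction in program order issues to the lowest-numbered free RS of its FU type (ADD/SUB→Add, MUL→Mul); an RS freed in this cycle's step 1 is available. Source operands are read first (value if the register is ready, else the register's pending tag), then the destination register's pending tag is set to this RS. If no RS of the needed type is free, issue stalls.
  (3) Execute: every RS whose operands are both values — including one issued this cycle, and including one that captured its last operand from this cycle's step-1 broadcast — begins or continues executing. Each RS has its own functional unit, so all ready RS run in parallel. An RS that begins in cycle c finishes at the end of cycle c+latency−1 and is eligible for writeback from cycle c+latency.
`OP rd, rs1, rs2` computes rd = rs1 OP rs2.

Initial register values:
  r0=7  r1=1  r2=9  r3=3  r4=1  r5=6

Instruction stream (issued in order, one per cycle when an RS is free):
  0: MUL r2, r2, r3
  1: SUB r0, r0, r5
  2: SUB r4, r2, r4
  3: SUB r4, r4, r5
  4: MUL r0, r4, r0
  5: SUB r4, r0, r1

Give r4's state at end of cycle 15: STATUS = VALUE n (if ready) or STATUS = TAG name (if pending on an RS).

  c1: issue MUL r2<-Mul1  regs: r0:7,r1:1,r2:Mul1,r3:3,r4:1,r5:6
  c2: issue SUB r0<-Add1  regs: r0:Add1,r1:1,r2:Mul1,r3:3,r4:1,r5:6
  c3: issue SUB r4<-Add2  regs: r0:Add1,r1:1,r2:Mul1,r3:3,r4:Add2,r5:6
  c4: CDB Add1=1; issue SUB r4<-Add1  regs: r0:1,r1:1,r2:Mul1,r3:3,r4:Add1,r5:6
  c5: issue MUL r0<-Mul2  regs: r0:Mul2,r1:1,r2:Mul1,r3:3,r4:Add1,r5:6
  c6: CDB Mul1=27; issue SUB r4<-Add3  regs: r0:Mul2,r1:1,r2:27,r3:3,r4:Add3,r5:6
  c7: -  regs: r0:Mul2,r1:1,r2:27,r3:3,r4:Add3,r5:6
  c8: CDB Add2=26  regs: r0:Mul2,r1:1,r2:27,r3:3,r4:Add3,r5:6
  c9: -  regs: r0:Mul2,r1:1,r2:27,r3:3,r4:Add3,r5:6
  c10: CDB Add1=20  regs: r0:Mul2,r1:1,r2:27,r3:3,r4:Add3,r5:6
  c11: -  regs: r0:Mul2,r1:1,r2:27,r3:3,r4:Add3,r5:6
  c12: -  regs: r0:Mul2,r1:1,r2:27,r3:3,r4:Add3,r5:6
  c13: -  regs: r0:Mul2,r1:1,r2:27,r3:3,r4:Add3,r5:6
  c14: -  regs: r0:Mul2,r1:1,r2:27,r3:3,r4:Add3,r5:6
  c15: CDB Mul2=20  regs: r0:20,r1:1,r2:27,r3:3,r4:Add3,r5:6

STATUS = TAG Add3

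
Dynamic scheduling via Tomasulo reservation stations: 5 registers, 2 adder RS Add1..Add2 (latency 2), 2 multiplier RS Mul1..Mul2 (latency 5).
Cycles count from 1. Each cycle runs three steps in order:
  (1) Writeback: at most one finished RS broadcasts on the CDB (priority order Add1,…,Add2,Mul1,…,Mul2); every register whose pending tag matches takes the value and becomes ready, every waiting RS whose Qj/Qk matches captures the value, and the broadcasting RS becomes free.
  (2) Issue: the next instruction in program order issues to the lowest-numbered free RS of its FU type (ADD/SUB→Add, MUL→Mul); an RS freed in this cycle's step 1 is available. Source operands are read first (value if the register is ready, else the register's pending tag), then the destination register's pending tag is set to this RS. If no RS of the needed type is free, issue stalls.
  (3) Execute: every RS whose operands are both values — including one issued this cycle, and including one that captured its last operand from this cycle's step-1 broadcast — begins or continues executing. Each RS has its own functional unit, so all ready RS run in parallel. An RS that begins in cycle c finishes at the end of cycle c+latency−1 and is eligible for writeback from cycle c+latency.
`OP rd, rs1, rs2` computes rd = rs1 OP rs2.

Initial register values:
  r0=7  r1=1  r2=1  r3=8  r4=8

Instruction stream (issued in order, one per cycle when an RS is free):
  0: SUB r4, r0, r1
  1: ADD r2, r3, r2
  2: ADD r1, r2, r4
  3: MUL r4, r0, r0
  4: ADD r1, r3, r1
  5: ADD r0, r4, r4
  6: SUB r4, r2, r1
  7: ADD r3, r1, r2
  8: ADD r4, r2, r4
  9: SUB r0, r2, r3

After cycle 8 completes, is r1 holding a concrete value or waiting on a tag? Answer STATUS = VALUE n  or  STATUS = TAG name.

c1: issue SUB r4<-Add1 | r0:7,r1:1,r2:1,r3:8,r4:Add1
c2: issue ADD r2<-Add2 | r0:7,r1:1,r2:Add2,r3:8,r4:Add1
c3: CDB Add1=6; issue ADD r1<-Add1 | r0:7,r1:Add1,r2:Add2,r3:8,r4:6
c4: CDB Add2=9; issue MUL r4<-Mul1 | r0:7,r1:Add1,r2:9,r3:8,r4:Mul1
c5: issue ADD r1<-Add2 | r0:7,r1:Add2,r2:9,r3:8,r4:Mul1
c6: CDB Add1=15; issue ADD r0<-Add1 | r0:Add1,r1:Add2,r2:9,r3:8,r4:Mul1
c7: stall | r0:Add1,r1:Add2,r2:9,r3:8,r4:Mul1
c8: CDB Add2=23; issue SUB r4<-Add2 | r0:Add1,r1:23,r2:9,r3:8,r4:Add2

STATUS = VALUE 23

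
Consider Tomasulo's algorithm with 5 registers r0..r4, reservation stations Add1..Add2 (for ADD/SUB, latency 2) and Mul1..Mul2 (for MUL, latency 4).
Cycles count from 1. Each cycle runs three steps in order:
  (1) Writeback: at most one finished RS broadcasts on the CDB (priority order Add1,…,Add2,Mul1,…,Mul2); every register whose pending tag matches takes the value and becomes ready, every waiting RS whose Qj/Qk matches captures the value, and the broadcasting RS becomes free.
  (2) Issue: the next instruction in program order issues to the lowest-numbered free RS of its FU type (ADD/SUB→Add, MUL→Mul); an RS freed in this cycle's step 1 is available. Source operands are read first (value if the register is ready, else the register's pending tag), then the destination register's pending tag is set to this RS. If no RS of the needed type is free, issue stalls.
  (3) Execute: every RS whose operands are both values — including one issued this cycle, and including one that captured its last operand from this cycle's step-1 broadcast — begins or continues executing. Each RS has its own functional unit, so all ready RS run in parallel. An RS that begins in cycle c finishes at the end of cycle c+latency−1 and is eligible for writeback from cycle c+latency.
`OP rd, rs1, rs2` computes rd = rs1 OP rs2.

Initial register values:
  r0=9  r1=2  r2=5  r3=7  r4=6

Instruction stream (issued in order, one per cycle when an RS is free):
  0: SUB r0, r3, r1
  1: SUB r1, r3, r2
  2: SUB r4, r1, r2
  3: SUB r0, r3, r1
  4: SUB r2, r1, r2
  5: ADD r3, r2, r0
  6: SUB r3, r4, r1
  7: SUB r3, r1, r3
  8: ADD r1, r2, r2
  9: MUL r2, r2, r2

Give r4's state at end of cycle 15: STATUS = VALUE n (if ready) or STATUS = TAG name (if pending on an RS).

STATUS = VALUE -3

cycle 1: issue SUB r0<-Add1 // r0:Add1,r1:2,r2:5,r3:7,r4:6
cycle 2: issue SUB r1<-Add2 // r0:Add1,r1:Add2,r2:5,r3:7,r4:6
cycle 3: CDB Add1=5; issue SUB r4<-Add1 // r0:5,r1:Add2,r2:5,r3:7,r4:Add1
cycle 4: CDB Add2=2; issue SUB r0<-Add2 // r0:Add2,r1:2,r2:5,r3:7,r4:Add1
cycle 5: stall // r0:Add2,r1:2,r2:5,r3:7,r4:Add1
cycle 6: CDB Add1=-3; issue SUB r2<-Add1 // r0:Add2,r1:2,r2:Add1,r3:7,r4:-3
cycle 7: CDB Add2=5; issue ADD r3<-Add2 // r0:5,r1:2,r2:Add1,r3:Add2,r4:-3
cycle 8: CDB Add1=-3; issue SUB r3<-Add1 // r0:5,r1:2,r2:-3,r3:Add1,r4:-3
cycle 9: stall // r0:5,r1:2,r2:-3,r3:Add1,r4:-3
cycle 10: CDB Add1=-5; issue SUB r3<-Add1 // r0:5,r1:2,r2:-3,r3:Add1,r4:-3
cycle 11: CDB Add2=2; issue ADD r1<-Add2 // r0:5,r1:Add2,r2:-3,r3:Add1,r4:-3
cycle 12: CDB Add1=7; issue MUL r2<-Mul1 // r0:5,r1:Add2,r2:Mul1,r3:7,r4:-3
cycle 13: CDB Add2=-6 // r0:5,r1:-6,r2:Mul1,r3:7,r4:-3
cycle 14: - // r0:5,r1:-6,r2:Mul1,r3:7,r4:-3
cycle 15: - // r0:5,r1:-6,r2:Mul1,r3:7,r4:-3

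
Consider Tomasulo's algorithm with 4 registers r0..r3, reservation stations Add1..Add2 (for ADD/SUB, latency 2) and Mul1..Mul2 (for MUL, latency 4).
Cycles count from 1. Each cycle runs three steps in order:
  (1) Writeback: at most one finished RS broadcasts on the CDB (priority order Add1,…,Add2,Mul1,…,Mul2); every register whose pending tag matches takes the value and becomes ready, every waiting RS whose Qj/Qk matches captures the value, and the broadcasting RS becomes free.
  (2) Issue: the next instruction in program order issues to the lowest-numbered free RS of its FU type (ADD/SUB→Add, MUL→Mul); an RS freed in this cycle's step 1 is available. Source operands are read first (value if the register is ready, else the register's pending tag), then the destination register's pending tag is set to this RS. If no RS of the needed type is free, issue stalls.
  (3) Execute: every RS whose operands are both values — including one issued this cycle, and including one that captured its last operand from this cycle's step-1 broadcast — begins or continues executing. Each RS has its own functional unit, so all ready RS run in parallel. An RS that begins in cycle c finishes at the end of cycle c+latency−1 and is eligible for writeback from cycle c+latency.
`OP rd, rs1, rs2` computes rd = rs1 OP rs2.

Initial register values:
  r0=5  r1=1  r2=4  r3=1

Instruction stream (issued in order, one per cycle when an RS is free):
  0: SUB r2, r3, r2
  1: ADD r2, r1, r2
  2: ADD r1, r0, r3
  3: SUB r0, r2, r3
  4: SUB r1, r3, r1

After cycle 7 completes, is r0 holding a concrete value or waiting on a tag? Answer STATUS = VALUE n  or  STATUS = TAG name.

STATUS = TAG Add1

  c1: issue SUB r2<-Add1  regs: r0:5,r1:1,r2:Add1,r3:1
  c2: issue ADD r2<-Add2  regs: r0:5,r1:1,r2:Add2,r3:1
  c3: CDB Add1=-3; issue ADD r1<-Add1  regs: r0:5,r1:Add1,r2:Add2,r3:1
  c4: stall  regs: r0:5,r1:Add1,r2:Add2,r3:1
  c5: CDB Add1=6; issue SUB r0<-Add1  regs: r0:Add1,r1:6,r2:Add2,r3:1
  c6: CDB Add2=-2; issue SUB r1<-Add2  regs: r0:Add1,r1:Add2,r2:-2,r3:1
  c7: -  regs: r0:Add1,r1:Add2,r2:-2,r3:1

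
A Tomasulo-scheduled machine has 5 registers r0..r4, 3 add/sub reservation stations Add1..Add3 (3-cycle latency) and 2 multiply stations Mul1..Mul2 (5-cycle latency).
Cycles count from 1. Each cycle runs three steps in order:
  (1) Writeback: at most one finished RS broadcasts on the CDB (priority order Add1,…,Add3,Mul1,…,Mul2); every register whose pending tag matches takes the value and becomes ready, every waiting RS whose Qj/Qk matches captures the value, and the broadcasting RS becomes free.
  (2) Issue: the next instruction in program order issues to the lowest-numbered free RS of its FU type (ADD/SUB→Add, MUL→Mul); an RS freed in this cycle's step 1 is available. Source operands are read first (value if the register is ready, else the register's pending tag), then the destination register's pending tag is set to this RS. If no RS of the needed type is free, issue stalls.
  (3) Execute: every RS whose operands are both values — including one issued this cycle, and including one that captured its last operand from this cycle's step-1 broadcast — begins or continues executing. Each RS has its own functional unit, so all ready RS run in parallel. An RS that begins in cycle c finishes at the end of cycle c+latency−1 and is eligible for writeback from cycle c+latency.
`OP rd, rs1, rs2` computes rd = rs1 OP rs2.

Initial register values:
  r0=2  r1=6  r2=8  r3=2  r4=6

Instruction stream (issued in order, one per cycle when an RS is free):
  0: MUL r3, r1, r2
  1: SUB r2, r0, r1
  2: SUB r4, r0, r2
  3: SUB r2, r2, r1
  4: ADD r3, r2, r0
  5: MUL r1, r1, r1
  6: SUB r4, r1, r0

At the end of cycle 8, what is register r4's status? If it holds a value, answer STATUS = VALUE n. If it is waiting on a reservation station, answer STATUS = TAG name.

STATUS = TAG Add2

c1: issue MUL r3<-Mul1 | r0:2,r1:6,r2:8,r3:Mul1,r4:6
c2: issue SUB r2<-Add1 | r0:2,r1:6,r2:Add1,r3:Mul1,r4:6
c3: issue SUB r4<-Add2 | r0:2,r1:6,r2:Add1,r3:Mul1,r4:Add2
c4: issue SUB r2<-Add3 | r0:2,r1:6,r2:Add3,r3:Mul1,r4:Add2
c5: CDB Add1=-4; issue ADD r3<-Add1 | r0:2,r1:6,r2:Add3,r3:Add1,r4:Add2
c6: CDB Mul1=48; issue MUL r1<-Mul1 | r0:2,r1:Mul1,r2:Add3,r3:Add1,r4:Add2
c7: stall | r0:2,r1:Mul1,r2:Add3,r3:Add1,r4:Add2
c8: CDB Add2=6; issue SUB r4<-Add2 | r0:2,r1:Mul1,r2:Add3,r3:Add1,r4:Add2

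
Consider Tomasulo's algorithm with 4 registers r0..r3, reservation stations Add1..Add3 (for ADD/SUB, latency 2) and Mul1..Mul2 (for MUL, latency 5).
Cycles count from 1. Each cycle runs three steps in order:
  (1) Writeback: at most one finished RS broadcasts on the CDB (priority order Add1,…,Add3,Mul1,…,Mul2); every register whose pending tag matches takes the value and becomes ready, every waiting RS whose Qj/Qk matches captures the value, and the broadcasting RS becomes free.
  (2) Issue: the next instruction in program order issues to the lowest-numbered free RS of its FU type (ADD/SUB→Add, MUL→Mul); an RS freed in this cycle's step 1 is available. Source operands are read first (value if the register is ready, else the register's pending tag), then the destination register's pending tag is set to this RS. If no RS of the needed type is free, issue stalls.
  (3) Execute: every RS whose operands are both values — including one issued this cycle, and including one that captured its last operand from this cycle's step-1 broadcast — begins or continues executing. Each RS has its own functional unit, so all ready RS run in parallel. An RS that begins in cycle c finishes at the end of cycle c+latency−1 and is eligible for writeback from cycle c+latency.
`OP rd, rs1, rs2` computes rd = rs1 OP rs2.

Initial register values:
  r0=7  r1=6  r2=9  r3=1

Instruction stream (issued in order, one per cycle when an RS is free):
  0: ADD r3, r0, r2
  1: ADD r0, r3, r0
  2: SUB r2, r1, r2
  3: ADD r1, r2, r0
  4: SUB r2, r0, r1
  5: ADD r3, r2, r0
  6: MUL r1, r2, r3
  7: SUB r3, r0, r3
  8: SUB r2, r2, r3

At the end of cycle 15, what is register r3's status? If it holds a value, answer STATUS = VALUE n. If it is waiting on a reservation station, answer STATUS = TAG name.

  c1: issue ADD r3<-Add1  regs: r0:7,r1:6,r2:9,r3:Add1
  c2: issue ADD r0<-Add2  regs: r0:Add2,r1:6,r2:9,r3:Add1
  c3: CDB Add1=16; issue SUB r2<-Add1  regs: r0:Add2,r1:6,r2:Add1,r3:16
  c4: issue ADD r1<-Add3  regs: r0:Add2,r1:Add3,r2:Add1,r3:16
  c5: CDB Add1=-3; issue SUB r2<-Add1  regs: r0:Add2,r1:Add3,r2:Add1,r3:16
  c6: CDB Add2=23; issue ADD r3<-Add2  regs: r0:23,r1:Add3,r2:Add1,r3:Add2
  c7: issue MUL r1<-Mul1  regs: r0:23,r1:Mul1,r2:Add1,r3:Add2
  c8: CDB Add3=20; issue SUB r3<-Add3  regs: r0:23,r1:Mul1,r2:Add1,r3:Add3
  c9: stall  regs: r0:23,r1:Mul1,r2:Add1,r3:Add3
  c10: CDB Add1=3; issue SUB r2<-Add1  regs: r0:23,r1:Mul1,r2:Add1,r3:Add3
  c11: -  regs: r0:23,r1:Mul1,r2:Add1,r3:Add3
  c12: CDB Add2=26  regs: r0:23,r1:Mul1,r2:Add1,r3:Add3
  c13: -  regs: r0:23,r1:Mul1,r2:Add1,r3:Add3
  c14: CDB Add3=-3  regs: r0:23,r1:Mul1,r2:Add1,r3:-3
  c15: -  regs: r0:23,r1:Mul1,r2:Add1,r3:-3

STATUS = VALUE -3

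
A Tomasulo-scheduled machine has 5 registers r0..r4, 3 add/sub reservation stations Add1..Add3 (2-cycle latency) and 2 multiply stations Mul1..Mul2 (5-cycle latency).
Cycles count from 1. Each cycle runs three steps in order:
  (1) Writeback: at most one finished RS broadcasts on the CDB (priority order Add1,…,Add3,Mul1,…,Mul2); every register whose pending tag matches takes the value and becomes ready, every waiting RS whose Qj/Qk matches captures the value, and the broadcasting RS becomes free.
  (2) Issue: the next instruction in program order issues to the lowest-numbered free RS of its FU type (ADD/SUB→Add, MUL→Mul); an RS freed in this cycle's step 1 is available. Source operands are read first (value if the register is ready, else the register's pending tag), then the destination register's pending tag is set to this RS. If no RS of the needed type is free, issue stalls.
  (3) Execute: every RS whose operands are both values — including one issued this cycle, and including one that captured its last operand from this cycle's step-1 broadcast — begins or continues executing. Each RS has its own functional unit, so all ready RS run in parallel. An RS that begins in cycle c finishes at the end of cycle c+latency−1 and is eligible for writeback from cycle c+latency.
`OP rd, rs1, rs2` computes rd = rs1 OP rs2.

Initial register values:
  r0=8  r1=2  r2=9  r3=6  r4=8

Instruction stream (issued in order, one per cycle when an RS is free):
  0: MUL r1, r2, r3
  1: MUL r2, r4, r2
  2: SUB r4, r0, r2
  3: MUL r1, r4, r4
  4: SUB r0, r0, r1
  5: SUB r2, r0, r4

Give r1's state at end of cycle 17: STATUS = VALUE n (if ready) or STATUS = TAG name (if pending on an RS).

STATUS = VALUE 4096

cycle 1: issue MUL r1<-Mul1 // r0:8,r1:Mul1,r2:9,r3:6,r4:8
cycle 2: issue MUL r2<-Mul2 // r0:8,r1:Mul1,r2:Mul2,r3:6,r4:8
cycle 3: issue SUB r4<-Add1 // r0:8,r1:Mul1,r2:Mul2,r3:6,r4:Add1
cycle 4: stall // r0:8,r1:Mul1,r2:Mul2,r3:6,r4:Add1
cycle 5: stall // r0:8,r1:Mul1,r2:Mul2,r3:6,r4:Add1
cycle 6: CDB Mul1=54; issue MUL r1<-Mul1 // r0:8,r1:Mul1,r2:Mul2,r3:6,r4:Add1
cycle 7: CDB Mul2=72; issue SUB r0<-Add2 // r0:Add2,r1:Mul1,r2:72,r3:6,r4:Add1
cycle 8: issue SUB r2<-Add3 // r0:Add2,r1:Mul1,r2:Add3,r3:6,r4:Add1
cycle 9: CDB Add1=-64 // r0:Add2,r1:Mul1,r2:Add3,r3:6,r4:-64
cycle 10: - // r0:Add2,r1:Mul1,r2:Add3,r3:6,r4:-64
cycle 11: - // r0:Add2,r1:Mul1,r2:Add3,r3:6,r4:-64
cycle 12: - // r0:Add2,r1:Mul1,r2:Add3,r3:6,r4:-64
cycle 13: - // r0:Add2,r1:Mul1,r2:Add3,r3:6,r4:-64
cycle 14: CDB Mul1=4096 // r0:Add2,r1:4096,r2:Add3,r3:6,r4:-64
cycle 15: - // r0:Add2,r1:4096,r2:Add3,r3:6,r4:-64
cycle 16: CDB Add2=-4088 // r0:-4088,r1:4096,r2:Add3,r3:6,r4:-64
cycle 17: - // r0:-4088,r1:4096,r2:Add3,r3:6,r4:-64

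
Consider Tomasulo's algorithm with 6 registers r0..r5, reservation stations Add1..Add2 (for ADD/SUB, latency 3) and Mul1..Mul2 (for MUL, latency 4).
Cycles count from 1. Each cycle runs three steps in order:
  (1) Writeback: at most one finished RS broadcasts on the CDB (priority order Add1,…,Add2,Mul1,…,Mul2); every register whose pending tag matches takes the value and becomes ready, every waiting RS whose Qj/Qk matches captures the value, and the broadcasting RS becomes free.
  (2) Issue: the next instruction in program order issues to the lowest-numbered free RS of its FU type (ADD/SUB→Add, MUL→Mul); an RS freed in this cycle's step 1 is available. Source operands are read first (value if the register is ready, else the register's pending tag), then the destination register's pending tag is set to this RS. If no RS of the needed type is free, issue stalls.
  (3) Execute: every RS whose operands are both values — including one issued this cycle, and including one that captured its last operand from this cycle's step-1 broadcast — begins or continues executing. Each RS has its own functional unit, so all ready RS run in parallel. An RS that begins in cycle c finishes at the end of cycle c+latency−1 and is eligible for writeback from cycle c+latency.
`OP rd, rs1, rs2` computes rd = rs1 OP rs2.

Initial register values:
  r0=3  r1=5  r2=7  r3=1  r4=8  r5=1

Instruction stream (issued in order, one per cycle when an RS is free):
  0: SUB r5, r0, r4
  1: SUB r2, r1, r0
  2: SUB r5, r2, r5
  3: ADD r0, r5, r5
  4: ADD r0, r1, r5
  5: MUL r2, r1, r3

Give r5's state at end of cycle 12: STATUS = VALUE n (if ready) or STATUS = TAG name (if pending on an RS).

STATUS = VALUE 7

  c1: issue SUB r5<-Add1  regs: r0:3,r1:5,r2:7,r3:1,r4:8,r5:Add1
  c2: issue SUB r2<-Add2  regs: r0:3,r1:5,r2:Add2,r3:1,r4:8,r5:Add1
  c3: stall  regs: r0:3,r1:5,r2:Add2,r3:1,r4:8,r5:Add1
  c4: CDB Add1=-5; issue SUB r5<-Add1  regs: r0:3,r1:5,r2:Add2,r3:1,r4:8,r5:Add1
  c5: CDB Add2=2; issue ADD r0<-Add2  regs: r0:Add2,r1:5,r2:2,r3:1,r4:8,r5:Add1
  c6: stall  regs: r0:Add2,r1:5,r2:2,r3:1,r4:8,r5:Add1
  c7: stall  regs: r0:Add2,r1:5,r2:2,r3:1,r4:8,r5:Add1
  c8: CDB Add1=7; issue ADD r0<-Add1  regs: r0:Add1,r1:5,r2:2,r3:1,r4:8,r5:7
  c9: issue MUL r2<-Mul1  regs: r0:Add1,r1:5,r2:Mul1,r3:1,r4:8,r5:7
  c10: -  regs: r0:Add1,r1:5,r2:Mul1,r3:1,r4:8,r5:7
  c11: CDB Add1=12  regs: r0:12,r1:5,r2:Mul1,r3:1,r4:8,r5:7
  c12: CDB Add2=14  regs: r0:12,r1:5,r2:Mul1,r3:1,r4:8,r5:7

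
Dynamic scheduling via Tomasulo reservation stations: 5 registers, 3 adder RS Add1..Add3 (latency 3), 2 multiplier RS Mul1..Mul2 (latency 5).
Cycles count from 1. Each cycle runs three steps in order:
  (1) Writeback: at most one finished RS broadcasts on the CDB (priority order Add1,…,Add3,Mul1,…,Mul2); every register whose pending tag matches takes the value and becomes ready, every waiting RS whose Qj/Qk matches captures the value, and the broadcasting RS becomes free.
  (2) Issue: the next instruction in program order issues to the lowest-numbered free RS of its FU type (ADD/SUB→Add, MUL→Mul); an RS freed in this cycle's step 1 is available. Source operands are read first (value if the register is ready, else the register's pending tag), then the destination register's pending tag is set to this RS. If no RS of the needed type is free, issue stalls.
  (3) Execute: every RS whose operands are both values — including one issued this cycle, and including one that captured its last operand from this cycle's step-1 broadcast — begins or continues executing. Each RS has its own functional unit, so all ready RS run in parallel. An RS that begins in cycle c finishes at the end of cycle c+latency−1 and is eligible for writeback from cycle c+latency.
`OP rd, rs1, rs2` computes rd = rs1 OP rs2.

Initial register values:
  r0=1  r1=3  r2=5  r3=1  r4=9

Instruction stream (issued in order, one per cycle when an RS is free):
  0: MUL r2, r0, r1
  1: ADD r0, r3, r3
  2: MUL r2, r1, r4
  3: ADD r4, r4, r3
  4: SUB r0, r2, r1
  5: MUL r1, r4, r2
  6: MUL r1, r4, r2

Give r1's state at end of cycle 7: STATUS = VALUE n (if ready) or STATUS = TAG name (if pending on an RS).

c1: issue MUL r2<-Mul1 | r0:1,r1:3,r2:Mul1,r3:1,r4:9
c2: issue ADD r0<-Add1 | r0:Add1,r1:3,r2:Mul1,r3:1,r4:9
c3: issue MUL r2<-Mul2 | r0:Add1,r1:3,r2:Mul2,r3:1,r4:9
c4: issue ADD r4<-Add2 | r0:Add1,r1:3,r2:Mul2,r3:1,r4:Add2
c5: CDB Add1=2; issue SUB r0<-Add1 | r0:Add1,r1:3,r2:Mul2,r3:1,r4:Add2
c6: CDB Mul1=3; issue MUL r1<-Mul1 | r0:Add1,r1:Mul1,r2:Mul2,r3:1,r4:Add2
c7: CDB Add2=10; stall | r0:Add1,r1:Mul1,r2:Mul2,r3:1,r4:10

STATUS = TAG Mul1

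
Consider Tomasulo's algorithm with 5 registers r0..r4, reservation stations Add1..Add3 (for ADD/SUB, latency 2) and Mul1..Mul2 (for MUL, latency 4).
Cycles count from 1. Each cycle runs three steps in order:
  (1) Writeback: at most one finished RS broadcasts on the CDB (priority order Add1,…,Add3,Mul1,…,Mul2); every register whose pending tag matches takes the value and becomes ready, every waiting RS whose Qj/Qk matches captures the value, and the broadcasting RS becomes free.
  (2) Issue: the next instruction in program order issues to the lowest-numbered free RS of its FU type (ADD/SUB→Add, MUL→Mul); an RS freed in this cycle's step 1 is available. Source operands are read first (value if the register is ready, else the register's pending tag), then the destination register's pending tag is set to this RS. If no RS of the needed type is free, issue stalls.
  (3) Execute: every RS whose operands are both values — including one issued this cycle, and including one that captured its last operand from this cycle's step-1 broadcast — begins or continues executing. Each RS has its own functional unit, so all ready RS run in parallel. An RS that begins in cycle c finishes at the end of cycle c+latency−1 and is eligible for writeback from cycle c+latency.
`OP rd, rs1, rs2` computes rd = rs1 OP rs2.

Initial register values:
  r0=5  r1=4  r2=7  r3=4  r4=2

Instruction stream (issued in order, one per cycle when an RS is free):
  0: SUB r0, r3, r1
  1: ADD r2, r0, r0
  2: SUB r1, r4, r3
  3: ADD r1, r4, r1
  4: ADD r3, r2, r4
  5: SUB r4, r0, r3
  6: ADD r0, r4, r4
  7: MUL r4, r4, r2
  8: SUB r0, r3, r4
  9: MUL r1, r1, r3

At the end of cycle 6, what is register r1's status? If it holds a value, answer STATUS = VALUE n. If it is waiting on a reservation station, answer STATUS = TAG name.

STATUS = TAG Add3

c1: issue SUB r0<-Add1 | r0:Add1,r1:4,r2:7,r3:4,r4:2
c2: issue ADD r2<-Add2 | r0:Add1,r1:4,r2:Add2,r3:4,r4:2
c3: CDB Add1=0; issue SUB r1<-Add1 | r0:0,r1:Add1,r2:Add2,r3:4,r4:2
c4: issue ADD r1<-Add3 | r0:0,r1:Add3,r2:Add2,r3:4,r4:2
c5: CDB Add1=-2; issue ADD r3<-Add1 | r0:0,r1:Add3,r2:Add2,r3:Add1,r4:2
c6: CDB Add2=0; issue SUB r4<-Add2 | r0:0,r1:Add3,r2:0,r3:Add1,r4:Add2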